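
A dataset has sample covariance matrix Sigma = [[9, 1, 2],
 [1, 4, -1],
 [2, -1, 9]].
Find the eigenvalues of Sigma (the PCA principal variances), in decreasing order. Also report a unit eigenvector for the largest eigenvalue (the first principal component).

Step 1 — characteristic polynomial p(λ) = det(λI - Sigma) = λ³ - tr·λ² + c_1·λ - det, where tr = trace, c_1 = sum of the principal 2×2 minors, det = det(Sigma):
  tr = 9 + 4 + 9 = 22,
  c_1 = (9·4 - (1)²) + (9·9 - (2)²) + (4·9 - (-1)²) = 35 + 77 + 35 = 147,
  det = 9·(4·9 - (-1)²) - (1)·((1)·9 - (-1)·(2)) + (2)·((1)·(-1) - 4·(2)) = 9·(35) - (1)·(11) + (2)·(-9) = 286.
  So p(λ) = λ³ - 22λ² + 147λ - 286.
Step 2 — look for an integer root (rational root theorem: any rational root is an integer divisor of 286). Testing λ = 11:
  p(11) = 1331 - 2662 + 1617 - 286 = 0  ✓
  Dividing out (λ - 11): p(λ) = (λ - 11)(λ² - 11λ + 26).
Step 3 — remaining eigenvalues from the quadratic λ² - 11λ + 26 = 0:
  Δ = 11² - 4·26 = 121 - 104 = 17,  λ = (11 ± √17)/2 = (11 ± 4.1231)/2 ≈ 7.5616 or 3.4384.
  Sorted: λ_1 = 11,  λ_2 = 7.5616,  λ_3 = 3.4384  (check: sum = 22 = tr ✓).

Step 4 — unit eigenvector for λ_1 = 11: v spans the null space of (Sigma - λ_1 I), whose rows are
  r_1 = (-2, 1, 2),  r_2 = (1, -7, -1),  r_3 = (2, -1, -2).
  v is orthogonal to every row, so take v ∝ r_1 × r_2 = ((1)·(-1) - (2)·(-7), (2)·(1) - (-2)·(-1), (-2)·(-7) - (1)·(1)) = (13, 0, 13).
  Rescale (divide by 13): u = (1, 0, 1).
  ||u|| = √((1)² + (0)² + (1)²) = √(2) ≈ 1.4142,  v_1 = u/||u|| ≈ (0.7071, 0, 0.7071) (||v_1|| = 1).

λ_1 = 11,  λ_2 = 7.5616,  λ_3 = 3.4384;  v_1 ≈ (0.7071, 0, 0.7071)


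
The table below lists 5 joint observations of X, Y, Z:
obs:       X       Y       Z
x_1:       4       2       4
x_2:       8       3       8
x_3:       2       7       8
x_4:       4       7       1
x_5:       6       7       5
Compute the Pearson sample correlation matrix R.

Step 1 — column means:
  mean(X) = (4 + 8 + 2 + 4 + 6) / 5 = 24/5 = 4.8
  mean(Y) = (2 + 3 + 7 + 7 + 7) / 5 = 26/5 = 5.2
  mean(Z) = (4 + 8 + 8 + 1 + 5) / 5 = 26/5 = 5.2

Step 2 — sample variances and covariances s[i,j] = (1/(n-1)) · Σ_k (x_{k,i} - mean_i) · (x_{k,j} - mean_j), with n-1 = 4:
  s[X,X] = ((-0.8)·(-0.8) + (3.2)·(3.2) + (-2.8)·(-2.8) + (-0.8)·(-0.8) + (1.2)·(1.2)) / 4 = 20.8/4 = 5.2
  s[X,Y] = ((-0.8)·(-3.2) + (3.2)·(-2.2) + (-2.8)·(1.8) + (-0.8)·(1.8) + (1.2)·(1.8)) / 4 = -8.8/4 = -2.2
  s[X,Z] = ((-0.8)·(-1.2) + (3.2)·(2.8) + (-2.8)·(2.8) + (-0.8)·(-4.2) + (1.2)·(-0.2)) / 4 = 5.2/4 = 1.3
  s[Y,Y] = ((-3.2)·(-3.2) + (-2.2)·(-2.2) + (1.8)·(1.8) + (1.8)·(1.8) + (1.8)·(1.8)) / 4 = 24.8/4 = 6.2
  s[Y,Z] = ((-3.2)·(-1.2) + (-2.2)·(2.8) + (1.8)·(2.8) + (1.8)·(-4.2) + (1.8)·(-0.2)) / 4 = -5.2/4 = -1.3
  s[Z,Z] = ((-1.2)·(-1.2) + (2.8)·(2.8) + (2.8)·(2.8) + (-4.2)·(-4.2) + (-0.2)·(-0.2)) / 4 = 34.8/4 = 8.7
  Sample standard deviations s_i = √(s[i,i]):
  s(X) = √(5.2) = 2.2804
  s(Y) = √(6.2) = 2.49
  s(Z) = √(8.7) = 2.9496

Step 3 — r_{ij} = s_{ij} / (s_i · s_j):
  r[X,X] = 1 (diagonal).
  r[X,Y] = -2.2 / (2.2804 · 2.49) = -2.2 / 5.678 = -0.3875
  r[X,Z] = 1.3 / (2.2804 · 2.9496) = 1.3 / 6.7261 = 0.1933
  r[Y,Y] = 1 (diagonal).
  r[Y,Z] = -1.3 / (2.49 · 2.9496) = -1.3 / 7.3444 = -0.177
  r[Z,Z] = 1 (diagonal).

R is symmetric with unit diagonal. Assembling:

R = [[1, -0.3875, 0.1933],
 [-0.3875, 1, -0.177],
 [0.1933, -0.177, 1]]


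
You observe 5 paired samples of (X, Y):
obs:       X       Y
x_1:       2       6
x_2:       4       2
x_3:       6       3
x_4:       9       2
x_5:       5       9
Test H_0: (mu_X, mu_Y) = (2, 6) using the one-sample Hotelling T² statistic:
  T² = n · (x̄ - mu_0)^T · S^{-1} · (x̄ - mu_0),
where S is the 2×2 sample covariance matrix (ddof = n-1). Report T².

Step 1 — sample mean vector:
  mean(X) = (2 + 4 + 6 + 9 + 5) / 5 = 26/5 = 5.2
  mean(Y) = (6 + 2 + 3 + 2 + 9) / 5 = 22/5 = 4.4
  x̄ = (5.2, 4.4),  deviation x̄ - mu_0 = (5.2, 4.4) - (2, 6) = (3.2, -1.6).

Step 2 — sample covariance matrix, S[i,j] = (1/(n-1)) · Σ_k (x_{k,i} - mean_i) · (x_{k,j} - mean_j), divisor n-1 = 4:
  S[X,X] = ((-3.2)·(-3.2) + (-1.2)·(-1.2) + (0.8)·(0.8) + (3.8)·(3.8) + (-0.2)·(-0.2)) / 4 = 26.8/4 = 6.7
  S[X,Y] = ((-3.2)·(1.6) + (-1.2)·(-2.4) + (0.8)·(-1.4) + (3.8)·(-2.4) + (-0.2)·(4.6)) / 4 = -13.4/4 = -3.35
  S[Y,Y] = ((1.6)·(1.6) + (-2.4)·(-2.4) + (-1.4)·(-1.4) + (-2.4)·(-2.4) + (4.6)·(4.6)) / 4 = 37.2/4 = 9.3
  S = [[6.7, -3.35],
 [-3.35, 9.3]].

Step 3 — invert S. det(S) = 6.7·9.3 - (-3.35)² = 51.0875.
  S^{-1} = (1/det) · [[d, -b], [-b, a]] = [[0.182, 0.0656],
 [0.0656, 0.1311]].

Step 4 — quadratic form (x̄ - mu_0)^T · S^{-1} · (x̄ - mu_0):
  S^{-1} · (x̄ - mu_0) = (0.4776, 0),
  (x̄ - mu_0)^T · [...] = (3.2)·(0.4776) + (-1.6)·(0) = 1.5284.

Step 5 — scale by n: T² = 5 · 1.5284 = 7.6418.

T² ≈ 7.6418


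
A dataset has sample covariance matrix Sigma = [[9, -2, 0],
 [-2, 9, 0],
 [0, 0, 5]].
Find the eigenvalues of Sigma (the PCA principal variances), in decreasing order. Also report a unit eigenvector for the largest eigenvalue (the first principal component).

Step 1 — characteristic polynomial p(λ) = det(λI - Sigma) = λ³ - tr·λ² + c_1·λ - det, where tr = trace, c_1 = sum of the principal 2×2 minors, det = det(Sigma):
  tr = 9 + 9 + 5 = 23,
  c_1 = (9·9 - (-2)²) + (9·5 - (0)²) + (9·5 - (0)²) = 77 + 45 + 45 = 167,
  det = 9·(9·5 - (0)²) - (-2)·((-2)·5 - (0)·(0)) + (0)·((-2)·(0) - 9·(0)) = 9·(45) - (-2)·(-10) + (0)·(0) = 385.
  So p(λ) = λ³ - 23λ² + 167λ - 385.
Step 2 — look for an integer root (rational root theorem: any rational root is an integer divisor of 385). Testing λ = 5:
  p(5) = 125 - 575 + 835 - 385 = 0  ✓
  Dividing out (λ - 5): p(λ) = (λ - 5)(λ² - 18λ + 77).
Step 3 — remaining eigenvalues from the quadratic λ² - 18λ + 77 = 0:
  Δ = 18² - 4·77 = 324 - 308 = 16,  λ = (18 ± √16)/2 = (18 ± 4)/2 = 11 or 7.
  Sorted: λ_1 = 11,  λ_2 = 7,  λ_3 = 5  (check: sum = 23 = tr ✓).

Step 4 — unit eigenvector for λ_1 = 11: v spans the null space of (Sigma - λ_1 I), whose rows are
  r_1 = (-2, -2, 0),  r_2 = (-2, -2, 0),  r_3 = (0, 0, -6).
  v is orthogonal to every row, so take v ∝ r_1 × r_3 = ((-2)·(-6) - (0)·(0), (0)·(0) - (-2)·(-6), (-2)·(0) - (-2)·(0)) = (12, -12, 0).
  Rescale (divide by 12): u = (1, -1, 0).
  ||u|| = √((1)² + (-1)² + (0)²) = √(2) ≈ 1.4142,  v_1 = u/||u|| ≈ (0.7071, -0.7071, 0) (||v_1|| = 1).

λ_1 = 11,  λ_2 = 7,  λ_3 = 5;  v_1 ≈ (0.7071, -0.7071, 0)


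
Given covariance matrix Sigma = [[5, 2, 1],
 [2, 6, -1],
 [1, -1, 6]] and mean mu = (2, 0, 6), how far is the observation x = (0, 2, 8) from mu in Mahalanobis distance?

Step 1 — centre the observation: (x - mu) = (-2, 2, 2).

Step 2 — invert Sigma (cofactor / det for 3×3, or solve directly):
  Sigma^{-1} = [[0.2482, -0.0922, -0.0567],
 [-0.0922, 0.2057, 0.0496],
 [-0.0567, 0.0496, 0.1844]].

Step 3 — form the quadratic (x - mu)^T · Sigma^{-1} · (x - mu):
  Sigma^{-1} · (x - mu) = (-0.7943, 0.695, 0.5816).
  (x - mu)^T · [Sigma^{-1} · (x - mu)] = (-2)·(-0.7943) + (2)·(0.695) + (2)·(0.5816) = 4.1418.

Step 4 — take square root: d = √(4.1418) ≈ 2.0352.

d(x, mu) = √(4.1418) ≈ 2.0352


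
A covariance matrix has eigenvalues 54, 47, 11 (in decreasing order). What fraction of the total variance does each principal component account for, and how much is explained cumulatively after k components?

Step 1 — total variance = trace(Sigma) = Σ λ_i = 54 + 47 + 11 = 112.

Step 2 — fraction explained by component i = λ_i / Σ λ:
  PC1: 54/112 = 0.4821
  PC2: 47/112 = 0.4196
  PC3: 11/112 = 0.0982

Step 3 — cumulative fraction after k components = (λ_1 + ... + λ_k) / Σ λ:
  k = 1: 54/112 = 0.4821
  k = 2: (54 + 47)/112 = 101/112 = 0.9018
  k = 3: (54 + 47 + 11)/112 = 112/112 = 1

Summary (fraction, with percent):

explained: PC1 0.4821 (48.21%), PC2 0.4196 (41.96%), PC3 0.0982 (9.82%);  cumulative: 0.4821, 0.9018, 1


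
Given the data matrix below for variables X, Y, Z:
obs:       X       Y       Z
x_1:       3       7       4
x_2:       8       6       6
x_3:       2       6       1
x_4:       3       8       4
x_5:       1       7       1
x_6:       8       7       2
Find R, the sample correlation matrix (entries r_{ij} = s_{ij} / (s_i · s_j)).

Step 1 — column means:
  mean(X) = (3 + 8 + 2 + 3 + 1 + 8) / 6 = 25/6 = 4.1667
  mean(Y) = (7 + 6 + 6 + 8 + 7 + 7) / 6 = 41/6 = 6.8333
  mean(Z) = (4 + 6 + 1 + 4 + 1 + 2) / 6 = 18/6 = 3

Step 2 — sample variances and covariances s[i,j] = (1/(n-1)) · Σ_k (x_{k,i} - mean_i) · (x_{k,j} - mean_j), with n-1 = 5:
  s[X,X] = ((-1.1667)·(-1.1667) + (3.8333)·(3.8333) + (-2.1667)·(-2.1667) + (-1.1667)·(-1.1667) + (-3.1667)·(-3.1667) + (3.8333)·(3.8333)) / 5 = 46.8333/5 = 9.3667
  s[X,Y] = ((-1.1667)·(0.1667) + (3.8333)·(-0.8333) + (-2.1667)·(-0.8333) + (-1.1667)·(1.1667) + (-3.1667)·(0.1667) + (3.8333)·(0.1667)) / 5 = -2.8333/5 = -0.5667
  s[X,Z] = ((-1.1667)·(1) + (3.8333)·(3) + (-2.1667)·(-2) + (-1.1667)·(1) + (-3.1667)·(-2) + (3.8333)·(-1)) / 5 = 16/5 = 3.2
  s[Y,Y] = ((0.1667)·(0.1667) + (-0.8333)·(-0.8333) + (-0.8333)·(-0.8333) + (1.1667)·(1.1667) + (0.1667)·(0.1667) + (0.1667)·(0.1667)) / 5 = 2.8333/5 = 0.5667
  s[Y,Z] = ((0.1667)·(1) + (-0.8333)·(3) + (-0.8333)·(-2) + (1.1667)·(1) + (0.1667)·(-2) + (0.1667)·(-1)) / 5 = 0/5 = 0
  s[Z,Z] = ((1)·(1) + (3)·(3) + (-2)·(-2) + (1)·(1) + (-2)·(-2) + (-1)·(-1)) / 5 = 20/5 = 4
  Sample standard deviations s_i = √(s[i,i]):
  s(X) = √(9.3667) = 3.0605
  s(Y) = √(0.5667) = 0.7528
  s(Z) = √(4) = 2

Step 3 — r_{ij} = s_{ij} / (s_i · s_j):
  r[X,X] = 1 (diagonal).
  r[X,Y] = -0.5667 / (3.0605 · 0.7528) = -0.5667 / 2.3039 = -0.246
  r[X,Z] = 3.2 / (3.0605 · 2) = 3.2 / 6.121 = 0.5228
  r[Y,Y] = 1 (diagonal).
  r[Y,Z] = 0 / (0.7528 · 2) = 0 / 1.5055 = 0
  r[Z,Z] = 1 (diagonal).

R is symmetric with unit diagonal. Assembling:

R = [[1, -0.246, 0.5228],
 [-0.246, 1, 0],
 [0.5228, 0, 1]]


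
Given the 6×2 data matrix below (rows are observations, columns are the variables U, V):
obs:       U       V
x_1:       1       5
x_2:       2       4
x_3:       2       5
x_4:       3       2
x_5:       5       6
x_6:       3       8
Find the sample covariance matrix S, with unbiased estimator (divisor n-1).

Step 1 — column means:
  mean(U) = (1 + 2 + 2 + 3 + 5 + 3) / 6 = 16/6 = 2.6667
  mean(V) = (5 + 4 + 5 + 2 + 6 + 8) / 6 = 30/6 = 5

Step 2 — sample covariance S[i,j] = (1/(n-1)) · Σ_k (x_{k,i} - mean_i) · (x_{k,j} - mean_j), with n-1 = 5.
  S[U,U] = ((-1.6667)·(-1.6667) + (-0.6667)·(-0.6667) + (-0.6667)·(-0.6667) + (0.3333)·(0.3333) + (2.3333)·(2.3333) + (0.3333)·(0.3333)) / 5 = 9.3333/5 = 1.8667
  S[U,V] = ((-1.6667)·(0) + (-0.6667)·(-1) + (-0.6667)·(0) + (0.3333)·(-3) + (2.3333)·(1) + (0.3333)·(3)) / 5 = 3/5 = 0.6
  S[V,V] = ((0)·(0) + (-1)·(-1) + (0)·(0) + (-3)·(-3) + (1)·(1) + (3)·(3)) / 5 = 20/5 = 4

S is symmetric (S[j,i] = S[i,j]). Assembling:

S = [[1.8667, 0.6],
 [0.6, 4]]


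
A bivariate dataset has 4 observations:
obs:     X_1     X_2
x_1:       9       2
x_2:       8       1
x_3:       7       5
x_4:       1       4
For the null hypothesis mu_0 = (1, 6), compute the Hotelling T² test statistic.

Step 1 — sample mean vector:
  mean(X_1) = (9 + 8 + 7 + 1) / 4 = 25/4 = 6.25
  mean(X_2) = (2 + 1 + 5 + 4) / 4 = 12/4 = 3
  x̄ = (6.25, 3),  deviation x̄ - mu_0 = (6.25, 3) - (1, 6) = (5.25, -3).

Step 2 — sample covariance matrix, S[i,j] = (1/(n-1)) · Σ_k (x_{k,i} - mean_i) · (x_{k,j} - mean_j), divisor n-1 = 3:
  S[X_1,X_1] = ((2.75)·(2.75) + (1.75)·(1.75) + (0.75)·(0.75) + (-5.25)·(-5.25)) / 3 = 38.75/3 = 12.9167
  S[X_1,X_2] = ((2.75)·(-1) + (1.75)·(-2) + (0.75)·(2) + (-5.25)·(1)) / 3 = -10/3 = -3.3333
  S[X_2,X_2] = ((-1)·(-1) + (-2)·(-2) + (2)·(2) + (1)·(1)) / 3 = 10/3 = 3.3333
  S = [[12.9167, -3.3333],
 [-3.3333, 3.3333]].

Step 3 — invert S. det(S) = 12.9167·3.3333 - (-3.3333)² = 31.9444.
  S^{-1} = (1/det) · [[d, -b], [-b, a]] = [[0.1043, 0.1043],
 [0.1043, 0.4043]].

Step 4 — quadratic form (x̄ - mu_0)^T · S^{-1} · (x̄ - mu_0):
  S^{-1} · (x̄ - mu_0) = (0.2348, -0.6652),
  (x̄ - mu_0)^T · [...] = (5.25)·(0.2348) + (-3)·(-0.6652) = 3.2283.

Step 5 — scale by n: T² = 4 · 3.2283 = 12.913.

T² ≈ 12.913


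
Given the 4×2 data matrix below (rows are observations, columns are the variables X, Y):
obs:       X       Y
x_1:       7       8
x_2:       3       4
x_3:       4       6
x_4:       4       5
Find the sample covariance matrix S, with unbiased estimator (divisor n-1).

Step 1 — column means:
  mean(X) = (7 + 3 + 4 + 4) / 4 = 18/4 = 4.5
  mean(Y) = (8 + 4 + 6 + 5) / 4 = 23/4 = 5.75

Step 2 — sample covariance S[i,j] = (1/(n-1)) · Σ_k (x_{k,i} - mean_i) · (x_{k,j} - mean_j), with n-1 = 3.
  S[X,X] = ((2.5)·(2.5) + (-1.5)·(-1.5) + (-0.5)·(-0.5) + (-0.5)·(-0.5)) / 3 = 9/3 = 3
  S[X,Y] = ((2.5)·(2.25) + (-1.5)·(-1.75) + (-0.5)·(0.25) + (-0.5)·(-0.75)) / 3 = 8.5/3 = 2.8333
  S[Y,Y] = ((2.25)·(2.25) + (-1.75)·(-1.75) + (0.25)·(0.25) + (-0.75)·(-0.75)) / 3 = 8.75/3 = 2.9167

S is symmetric (S[j,i] = S[i,j]). Assembling:

S = [[3, 2.8333],
 [2.8333, 2.9167]]


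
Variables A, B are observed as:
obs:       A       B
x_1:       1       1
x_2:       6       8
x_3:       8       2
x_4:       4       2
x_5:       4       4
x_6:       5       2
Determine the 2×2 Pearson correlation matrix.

Step 1 — column means:
  mean(A) = (1 + 6 + 8 + 4 + 4 + 5) / 6 = 28/6 = 4.6667
  mean(B) = (1 + 8 + 2 + 2 + 4 + 2) / 6 = 19/6 = 3.1667

Step 2 — sample variances and covariances s[i,j] = (1/(n-1)) · Σ_k (x_{k,i} - mean_i) · (x_{k,j} - mean_j), with n-1 = 5:
  s[A,A] = ((-3.6667)·(-3.6667) + (1.3333)·(1.3333) + (3.3333)·(3.3333) + (-0.6667)·(-0.6667) + (-0.6667)·(-0.6667) + (0.3333)·(0.3333)) / 5 = 27.3333/5 = 5.4667
  s[A,B] = ((-3.6667)·(-2.1667) + (1.3333)·(4.8333) + (3.3333)·(-1.1667) + (-0.6667)·(-1.1667) + (-0.6667)·(0.8333) + (0.3333)·(-1.1667)) / 5 = 10.3333/5 = 2.0667
  s[B,B] = ((-2.1667)·(-2.1667) + (4.8333)·(4.8333) + (-1.1667)·(-1.1667) + (-1.1667)·(-1.1667) + (0.8333)·(0.8333) + (-1.1667)·(-1.1667)) / 5 = 32.8333/5 = 6.5667
  Sample standard deviations s_i = √(s[i,i]):
  s(A) = √(5.4667) = 2.3381
  s(B) = √(6.5667) = 2.5626

Step 3 — r_{ij} = s_{ij} / (s_i · s_j):
  r[A,A] = 1 (diagonal).
  r[A,B] = 2.0667 / (2.3381 · 2.5626) = 2.0667 / 5.9915 = 0.3449
  r[B,B] = 1 (diagonal).

R is symmetric with unit diagonal. Assembling:

R = [[1, 0.3449],
 [0.3449, 1]]


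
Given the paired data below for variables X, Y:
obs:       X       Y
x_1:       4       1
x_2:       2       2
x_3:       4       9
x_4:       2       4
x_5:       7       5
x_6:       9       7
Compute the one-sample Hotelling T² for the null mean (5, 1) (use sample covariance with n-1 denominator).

Step 1 — sample mean vector:
  mean(X) = (4 + 2 + 4 + 2 + 7 + 9) / 6 = 28/6 = 4.6667
  mean(Y) = (1 + 2 + 9 + 4 + 5 + 7) / 6 = 28/6 = 4.6667
  x̄ = (4.6667, 4.6667),  deviation x̄ - mu_0 = (4.6667, 4.6667) - (5, 1) = (-0.3333, 3.6667).

Step 2 — sample covariance matrix, S[i,j] = (1/(n-1)) · Σ_k (x_{k,i} - mean_i) · (x_{k,j} - mean_j), divisor n-1 = 5:
  S[X,X] = ((-0.6667)·(-0.6667) + (-2.6667)·(-2.6667) + (-0.6667)·(-0.6667) + (-2.6667)·(-2.6667) + (2.3333)·(2.3333) + (4.3333)·(4.3333)) / 5 = 39.3333/5 = 7.8667
  S[X,Y] = ((-0.6667)·(-3.6667) + (-2.6667)·(-2.6667) + (-0.6667)·(4.3333) + (-2.6667)·(-0.6667) + (2.3333)·(0.3333) + (4.3333)·(2.3333)) / 5 = 19.3333/5 = 3.8667
  S[Y,Y] = ((-3.6667)·(-3.6667) + (-2.6667)·(-2.6667) + (4.3333)·(4.3333) + (-0.6667)·(-0.6667) + (0.3333)·(0.3333) + (2.3333)·(2.3333)) / 5 = 45.3333/5 = 9.0667
  S = [[7.8667, 3.8667],
 [3.8667, 9.0667]].

Step 3 — invert S. det(S) = 7.8667·9.0667 - (3.8667)² = 56.3733.
  S^{-1} = (1/det) · [[d, -b], [-b, a]] = [[0.1608, -0.0686],
 [-0.0686, 0.1395]].

Step 4 — quadratic form (x̄ - mu_0)^T · S^{-1} · (x̄ - mu_0):
  S^{-1} · (x̄ - mu_0) = (-0.3051, 0.5345),
  (x̄ - mu_0)^T · [...] = (-0.3333)·(-0.3051) + (3.6667)·(0.5345) = 2.0617.

Step 5 — scale by n: T² = 6 · 2.0617 = 12.3699.

T² ≈ 12.3699


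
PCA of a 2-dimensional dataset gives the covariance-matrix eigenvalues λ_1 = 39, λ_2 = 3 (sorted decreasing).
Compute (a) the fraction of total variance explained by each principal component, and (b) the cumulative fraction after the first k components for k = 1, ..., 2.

Step 1 — total variance = trace(Sigma) = Σ λ_i = 39 + 3 = 42.

Step 2 — fraction explained by component i = λ_i / Σ λ:
  PC1: 39/42 = 0.9286
  PC2: 3/42 = 0.0714

Step 3 — cumulative fraction after k components = (λ_1 + ... + λ_k) / Σ λ:
  k = 1: 39/42 = 0.9286
  k = 2: (39 + 3)/42 = 42/42 = 1

Summary (fraction, with percent):

explained: PC1 0.9286 (92.86%), PC2 0.0714 (7.14%);  cumulative: 0.9286, 1


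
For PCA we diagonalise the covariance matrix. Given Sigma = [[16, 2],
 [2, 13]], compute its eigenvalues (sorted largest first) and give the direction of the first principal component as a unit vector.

Step 1 — characteristic polynomial of 2×2 Sigma:
  det(Sigma - λI) = λ² - trace · λ + det = 0.
  trace = 16 + 13 = 29, det = 16·13 - (2)² = 204.
Step 2 — discriminant:
  Δ = trace² - 4·det = 841 - 816 = 25.
Step 3 — eigenvalues:
  λ = (trace ± √Δ)/2 = (29 ± 5)/2,
  λ_1 = 17,  λ_2 = 12.

Step 4 — unit eigenvector for λ_1: solve (Sigma - λ_1 I)v = 0. First row:
  (16 - 17)·v_x + (2)·v_y = 0, i.e. (-1)·v_x + (2)·v_y = 0,
  so v ∝ (b, λ_1 - a) = (2, 1) = u.
  ||u|| = √((2)² + (1)²) = √(5) ≈ 2.2361,
  v_1 = u/||u|| ≈ (0.8944, 0.4472) (||v_1|| = 1).

λ_1 = 17,  λ_2 = 12;  v_1 ≈ (0.8944, 0.4472)


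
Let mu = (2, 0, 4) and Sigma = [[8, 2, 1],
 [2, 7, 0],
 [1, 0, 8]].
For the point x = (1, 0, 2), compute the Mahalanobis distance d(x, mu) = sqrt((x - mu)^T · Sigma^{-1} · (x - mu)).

Step 1 — centre the observation: (x - mu) = (-1, 0, -2).

Step 2 — invert Sigma (cofactor / det for 3×3, or solve directly):
  Sigma^{-1} = [[0.1369, -0.0391, -0.0171],
 [-0.0391, 0.154, 0.0049],
 [-0.0171, 0.0049, 0.1271]].

Step 3 — form the quadratic (x - mu)^T · Sigma^{-1} · (x - mu):
  Sigma^{-1} · (x - mu) = (-0.1027, 0.0293, -0.2372).
  (x - mu)^T · [Sigma^{-1} · (x - mu)] = (-1)·(-0.1027) + (0)·(0.0293) + (-2)·(-0.2372) = 0.577.

Step 4 — take square root: d = √(0.577) ≈ 0.7596.

d(x, mu) = √(0.577) ≈ 0.7596


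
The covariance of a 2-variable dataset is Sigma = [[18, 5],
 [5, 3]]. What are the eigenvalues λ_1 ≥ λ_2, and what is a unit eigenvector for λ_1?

Step 1 — characteristic polynomial of 2×2 Sigma:
  det(Sigma - λI) = λ² - trace · λ + det = 0.
  trace = 18 + 3 = 21, det = 18·3 - (5)² = 29.
Step 2 — discriminant:
  Δ = trace² - 4·det = 441 - 116 = 325.
Step 3 — eigenvalues:
  λ = (trace ± √Δ)/2 = (21 ± 18.0278)/2,
  λ_1 = 19.5139,  λ_2 = 1.4861.

Step 4 — unit eigenvector for λ_1: solve (Sigma - λ_1 I)v = 0. First row:
  (18 - 19.5139)·v_x + (5)·v_y = 0, i.e. (-1.5139)·v_x + (5)·v_y = 0,
  so v ∝ (b, λ_1 - a) = (5, 1.5139) = u.
  ||u|| = √((5)² + (1.5139)²) = √(27.2918) ≈ 5.2242,
  v_1 = u/||u|| ≈ (0.9571, 0.2898) (||v_1|| = 1).

λ_1 = 19.5139,  λ_2 = 1.4861;  v_1 ≈ (0.9571, 0.2898)


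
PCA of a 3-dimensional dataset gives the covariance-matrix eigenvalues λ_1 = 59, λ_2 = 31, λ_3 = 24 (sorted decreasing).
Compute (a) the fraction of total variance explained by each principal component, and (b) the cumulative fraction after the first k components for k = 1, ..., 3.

Step 1 — total variance = trace(Sigma) = Σ λ_i = 59 + 31 + 24 = 114.

Step 2 — fraction explained by component i = λ_i / Σ λ:
  PC1: 59/114 = 0.5175
  PC2: 31/114 = 0.2719
  PC3: 24/114 = 0.2105

Step 3 — cumulative fraction after k components = (λ_1 + ... + λ_k) / Σ λ:
  k = 1: 59/114 = 0.5175
  k = 2: (59 + 31)/114 = 90/114 = 0.7895
  k = 3: (59 + 31 + 24)/114 = 114/114 = 1

Summary (fraction, with percent):

explained: PC1 0.5175 (51.75%), PC2 0.2719 (27.19%), PC3 0.2105 (21.05%);  cumulative: 0.5175, 0.7895, 1


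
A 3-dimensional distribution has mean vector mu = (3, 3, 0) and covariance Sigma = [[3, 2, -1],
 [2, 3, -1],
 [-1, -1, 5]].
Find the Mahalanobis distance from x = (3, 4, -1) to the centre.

Step 1 — centre the observation: (x - mu) = (0, 1, -1).

Step 2 — invert Sigma (cofactor / det for 3×3, or solve directly):
  Sigma^{-1} = [[0.6087, -0.3913, 0.0435],
 [-0.3913, 0.6087, 0.0435],
 [0.0435, 0.0435, 0.2174]].

Step 3 — form the quadratic (x - mu)^T · Sigma^{-1} · (x - mu):
  Sigma^{-1} · (x - mu) = (-0.4348, 0.5652, -0.1739).
  (x - mu)^T · [Sigma^{-1} · (x - mu)] = (0)·(-0.4348) + (1)·(0.5652) + (-1)·(-0.1739) = 0.7391.

Step 4 — take square root: d = √(0.7391) ≈ 0.8597.

d(x, mu) = √(0.7391) ≈ 0.8597


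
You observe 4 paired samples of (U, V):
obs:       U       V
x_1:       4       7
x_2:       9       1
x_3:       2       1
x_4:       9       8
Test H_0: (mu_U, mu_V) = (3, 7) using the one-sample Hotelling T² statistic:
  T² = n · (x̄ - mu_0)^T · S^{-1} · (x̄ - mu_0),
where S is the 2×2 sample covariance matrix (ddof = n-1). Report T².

Step 1 — sample mean vector:
  mean(U) = (4 + 9 + 2 + 9) / 4 = 24/4 = 6
  mean(V) = (7 + 1 + 1 + 8) / 4 = 17/4 = 4.25
  x̄ = (6, 4.25),  deviation x̄ - mu_0 = (6, 4.25) - (3, 7) = (3, -2.75).

Step 2 — sample covariance matrix, S[i,j] = (1/(n-1)) · Σ_k (x_{k,i} - mean_i) · (x_{k,j} - mean_j), divisor n-1 = 3:
  S[U,U] = ((-2)·(-2) + (3)·(3) + (-4)·(-4) + (3)·(3)) / 3 = 38/3 = 12.6667
  S[U,V] = ((-2)·(2.75) + (3)·(-3.25) + (-4)·(-3.25) + (3)·(3.75)) / 3 = 9/3 = 3
  S[V,V] = ((2.75)·(2.75) + (-3.25)·(-3.25) + (-3.25)·(-3.25) + (3.75)·(3.75)) / 3 = 42.75/3 = 14.25
  S = [[12.6667, 3],
 [3, 14.25]].

Step 3 — invert S. det(S) = 12.6667·14.25 - (3)² = 171.5.
  S^{-1} = (1/det) · [[d, -b], [-b, a]] = [[0.0831, -0.0175],
 [-0.0175, 0.0739]].

Step 4 — quadratic form (x̄ - mu_0)^T · S^{-1} · (x̄ - mu_0):
  S^{-1} · (x̄ - mu_0) = (0.2974, -0.2556),
  (x̄ - mu_0)^T · [...] = (3)·(0.2974) + (-2.75)·(-0.2556) = 1.595.

Step 5 — scale by n: T² = 4 · 1.595 = 6.38.

T² ≈ 6.38


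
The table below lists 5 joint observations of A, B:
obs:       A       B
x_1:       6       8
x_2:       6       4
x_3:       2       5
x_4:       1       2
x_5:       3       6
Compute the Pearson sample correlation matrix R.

Step 1 — column means:
  mean(A) = (6 + 6 + 2 + 1 + 3) / 5 = 18/5 = 3.6
  mean(B) = (8 + 4 + 5 + 2 + 6) / 5 = 25/5 = 5

Step 2 — sample variances and covariances s[i,j] = (1/(n-1)) · Σ_k (x_{k,i} - mean_i) · (x_{k,j} - mean_j), with n-1 = 4:
  s[A,A] = ((2.4)·(2.4) + (2.4)·(2.4) + (-1.6)·(-1.6) + (-2.6)·(-2.6) + (-0.6)·(-0.6)) / 4 = 21.2/4 = 5.3
  s[A,B] = ((2.4)·(3) + (2.4)·(-1) + (-1.6)·(0) + (-2.6)·(-3) + (-0.6)·(1)) / 4 = 12/4 = 3
  s[B,B] = ((3)·(3) + (-1)·(-1) + (0)·(0) + (-3)·(-3) + (1)·(1)) / 4 = 20/4 = 5
  Sample standard deviations s_i = √(s[i,i]):
  s(A) = √(5.3) = 2.3022
  s(B) = √(5) = 2.2361

Step 3 — r_{ij} = s_{ij} / (s_i · s_j):
  r[A,A] = 1 (diagonal).
  r[A,B] = 3 / (2.3022 · 2.2361) = 3 / 5.1478 = 0.5828
  r[B,B] = 1 (diagonal).

R is symmetric with unit diagonal. Assembling:

R = [[1, 0.5828],
 [0.5828, 1]]


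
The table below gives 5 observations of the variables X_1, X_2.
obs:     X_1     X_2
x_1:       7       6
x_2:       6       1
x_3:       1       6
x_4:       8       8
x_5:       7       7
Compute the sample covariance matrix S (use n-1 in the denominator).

Step 1 — column means:
  mean(X_1) = (7 + 6 + 1 + 8 + 7) / 5 = 29/5 = 5.8
  mean(X_2) = (6 + 1 + 6 + 8 + 7) / 5 = 28/5 = 5.6

Step 2 — sample covariance S[i,j] = (1/(n-1)) · Σ_k (x_{k,i} - mean_i) · (x_{k,j} - mean_j), with n-1 = 4.
  S[X_1,X_1] = ((1.2)·(1.2) + (0.2)·(0.2) + (-4.8)·(-4.8) + (2.2)·(2.2) + (1.2)·(1.2)) / 4 = 30.8/4 = 7.7
  S[X_1,X_2] = ((1.2)·(0.4) + (0.2)·(-4.6) + (-4.8)·(0.4) + (2.2)·(2.4) + (1.2)·(1.4)) / 4 = 4.6/4 = 1.15
  S[X_2,X_2] = ((0.4)·(0.4) + (-4.6)·(-4.6) + (0.4)·(0.4) + (2.4)·(2.4) + (1.4)·(1.4)) / 4 = 29.2/4 = 7.3

S is symmetric (S[j,i] = S[i,j]). Assembling:

S = [[7.7, 1.15],
 [1.15, 7.3]]


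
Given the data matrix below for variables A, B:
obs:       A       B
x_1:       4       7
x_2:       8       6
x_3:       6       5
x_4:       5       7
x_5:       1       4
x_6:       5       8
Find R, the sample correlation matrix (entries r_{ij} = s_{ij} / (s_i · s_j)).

Step 1 — column means:
  mean(A) = (4 + 8 + 6 + 5 + 1 + 5) / 6 = 29/6 = 4.8333
  mean(B) = (7 + 6 + 5 + 7 + 4 + 8) / 6 = 37/6 = 6.1667

Step 2 — sample variances and covariances s[i,j] = (1/(n-1)) · Σ_k (x_{k,i} - mean_i) · (x_{k,j} - mean_j), with n-1 = 5:
  s[A,A] = ((-0.8333)·(-0.8333) + (3.1667)·(3.1667) + (1.1667)·(1.1667) + (0.1667)·(0.1667) + (-3.8333)·(-3.8333) + (0.1667)·(0.1667)) / 5 = 26.8333/5 = 5.3667
  s[A,B] = ((-0.8333)·(0.8333) + (3.1667)·(-0.1667) + (1.1667)·(-1.1667) + (0.1667)·(0.8333) + (-3.8333)·(-2.1667) + (0.1667)·(1.8333)) / 5 = 6.1667/5 = 1.2333
  s[B,B] = ((0.8333)·(0.8333) + (-0.1667)·(-0.1667) + (-1.1667)·(-1.1667) + (0.8333)·(0.8333) + (-2.1667)·(-2.1667) + (1.8333)·(1.8333)) / 5 = 10.8333/5 = 2.1667
  Sample standard deviations s_i = √(s[i,i]):
  s(A) = √(5.3667) = 2.3166
  s(B) = √(2.1667) = 1.472

Step 3 — r_{ij} = s_{ij} / (s_i · s_j):
  r[A,A] = 1 (diagonal).
  r[A,B] = 1.2333 / (2.3166 · 1.472) = 1.2333 / 3.41 = 0.3617
  r[B,B] = 1 (diagonal).

R is symmetric with unit diagonal. Assembling:

R = [[1, 0.3617],
 [0.3617, 1]]


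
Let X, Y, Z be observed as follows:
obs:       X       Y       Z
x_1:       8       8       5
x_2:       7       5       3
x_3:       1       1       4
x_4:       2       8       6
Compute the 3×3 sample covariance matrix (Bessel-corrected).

Step 1 — column means:
  mean(X) = (8 + 7 + 1 + 2) / 4 = 18/4 = 4.5
  mean(Y) = (8 + 5 + 1 + 8) / 4 = 22/4 = 5.5
  mean(Z) = (5 + 3 + 4 + 6) / 4 = 18/4 = 4.5

Step 2 — sample covariance S[i,j] = (1/(n-1)) · Σ_k (x_{k,i} - mean_i) · (x_{k,j} - mean_j), with n-1 = 3.
  S[X,X] = ((3.5)·(3.5) + (2.5)·(2.5) + (-3.5)·(-3.5) + (-2.5)·(-2.5)) / 3 = 37/3 = 12.3333
  S[X,Y] = ((3.5)·(2.5) + (2.5)·(-0.5) + (-3.5)·(-4.5) + (-2.5)·(2.5)) / 3 = 17/3 = 5.6667
  S[X,Z] = ((3.5)·(0.5) + (2.5)·(-1.5) + (-3.5)·(-0.5) + (-2.5)·(1.5)) / 3 = -4/3 = -1.3333
  S[Y,Y] = ((2.5)·(2.5) + (-0.5)·(-0.5) + (-4.5)·(-4.5) + (2.5)·(2.5)) / 3 = 33/3 = 11
  S[Y,Z] = ((2.5)·(0.5) + (-0.5)·(-1.5) + (-4.5)·(-0.5) + (2.5)·(1.5)) / 3 = 8/3 = 2.6667
  S[Z,Z] = ((0.5)·(0.5) + (-1.5)·(-1.5) + (-0.5)·(-0.5) + (1.5)·(1.5)) / 3 = 5/3 = 1.6667

S is symmetric (S[j,i] = S[i,j]). Assembling:

S = [[12.3333, 5.6667, -1.3333],
 [5.6667, 11, 2.6667],
 [-1.3333, 2.6667, 1.6667]]


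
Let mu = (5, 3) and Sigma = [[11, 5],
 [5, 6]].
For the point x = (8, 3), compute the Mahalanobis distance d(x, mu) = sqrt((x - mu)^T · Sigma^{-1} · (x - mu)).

Step 1 — centre the observation: (x - mu) = (3, 0).

Step 2 — invert Sigma. det(Sigma) = 11·6 - (5)² = 41.
  Sigma^{-1} = (1/det) · [[d, -b], [-b, a]] = [[0.1463, -0.122],
 [-0.122, 0.2683]].

Step 3 — form the quadratic (x - mu)^T · Sigma^{-1} · (x - mu):
  Sigma^{-1} · (x - mu) = (0.439, -0.3659).
  (x - mu)^T · [Sigma^{-1} · (x - mu)] = (3)·(0.439) + (0)·(-0.3659) = 1.3171.

Step 4 — take square root: d = √(1.3171) ≈ 1.1476.

d(x, mu) = √(1.3171) ≈ 1.1476


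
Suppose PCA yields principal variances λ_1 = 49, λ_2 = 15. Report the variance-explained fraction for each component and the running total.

Step 1 — total variance = trace(Sigma) = Σ λ_i = 49 + 15 = 64.

Step 2 — fraction explained by component i = λ_i / Σ λ:
  PC1: 49/64 = 0.7656
  PC2: 15/64 = 0.2344

Step 3 — cumulative fraction after k components = (λ_1 + ... + λ_k) / Σ λ:
  k = 1: 49/64 = 0.7656
  k = 2: (49 + 15)/64 = 64/64 = 1

Summary (fraction, with percent):

explained: PC1 0.7656 (76.56%), PC2 0.2344 (23.44%);  cumulative: 0.7656, 1


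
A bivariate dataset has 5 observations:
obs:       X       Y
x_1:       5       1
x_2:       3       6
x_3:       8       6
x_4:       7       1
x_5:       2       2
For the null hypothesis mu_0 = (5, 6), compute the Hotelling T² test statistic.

Step 1 — sample mean vector:
  mean(X) = (5 + 3 + 8 + 7 + 2) / 5 = 25/5 = 5
  mean(Y) = (1 + 6 + 6 + 1 + 2) / 5 = 16/5 = 3.2
  x̄ = (5, 3.2),  deviation x̄ - mu_0 = (5, 3.2) - (5, 6) = (0, -2.8).

Step 2 — sample covariance matrix, S[i,j] = (1/(n-1)) · Σ_k (x_{k,i} - mean_i) · (x_{k,j} - mean_j), divisor n-1 = 4:
  S[X,X] = ((0)·(0) + (-2)·(-2) + (3)·(3) + (2)·(2) + (-3)·(-3)) / 4 = 26/4 = 6.5
  S[X,Y] = ((0)·(-2.2) + (-2)·(2.8) + (3)·(2.8) + (2)·(-2.2) + (-3)·(-1.2)) / 4 = 2/4 = 0.5
  S[Y,Y] = ((-2.2)·(-2.2) + (2.8)·(2.8) + (2.8)·(2.8) + (-2.2)·(-2.2) + (-1.2)·(-1.2)) / 4 = 26.8/4 = 6.7
  S = [[6.5, 0.5],
 [0.5, 6.7]].

Step 3 — invert S. det(S) = 6.5·6.7 - (0.5)² = 43.3.
  S^{-1} = (1/det) · [[d, -b], [-b, a]] = [[0.1547, -0.0115],
 [-0.0115, 0.1501]].

Step 4 — quadratic form (x̄ - mu_0)^T · S^{-1} · (x̄ - mu_0):
  S^{-1} · (x̄ - mu_0) = (0.0323, -0.4203),
  (x̄ - mu_0)^T · [...] = (0)·(0.0323) + (-2.8)·(-0.4203) = 1.1769.

Step 5 — scale by n: T² = 5 · 1.1769 = 5.8845.

T² ≈ 5.8845


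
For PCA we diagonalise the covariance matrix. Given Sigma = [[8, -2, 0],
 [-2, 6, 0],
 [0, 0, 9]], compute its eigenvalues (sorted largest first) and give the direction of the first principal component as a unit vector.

Step 1 — characteristic polynomial p(λ) = det(λI - Sigma) = λ³ - tr·λ² + c_1·λ - det, where tr = trace, c_1 = sum of the principal 2×2 minors, det = det(Sigma):
  tr = 8 + 6 + 9 = 23,
  c_1 = (8·6 - (-2)²) + (8·9 - (0)²) + (6·9 - (0)²) = 44 + 72 + 54 = 170,
  det = 8·(6·9 - (0)²) - (-2)·((-2)·9 - (0)·(0)) + (0)·((-2)·(0) - 6·(0)) = 8·(54) - (-2)·(-18) + (0)·(0) = 396.
  So p(λ) = λ³ - 23λ² + 170λ - 396.
Step 2 — look for an integer root (rational root theorem: any rational root is an integer divisor of 396). Testing λ = 9:
  p(9) = 729 - 1863 + 1530 - 396 = 0  ✓
  Dividing out (λ - 9): p(λ) = (λ - 9)(λ² - 14λ + 44).
Step 3 — remaining eigenvalues from the quadratic λ² - 14λ + 44 = 0:
  Δ = 14² - 4·44 = 196 - 176 = 20,  λ = (14 ± √20)/2 = (14 ± 4.4721)/2 ≈ 9.2361 or 4.7639.
  Sorted: λ_1 = 9.2361,  λ_2 = 9,  λ_3 = 4.7639  (check: sum = 23 = tr ✓).

Step 4 — unit eigenvector for λ_1 ≈ 9.2361: v spans the null space of (Sigma - λ_1 I), whose rows are
  r_1 = (-1.2361, -2, 0),  r_2 = (-2, -3.2361, 0),  r_3 = (0, 0, -0.2361).
  v is orthogonal to every row, so take v ∝ r_1 × r_3 = ((-2)·(-0.2361) - (0)·(0), (0)·(0) - (-1.2361)·(-0.2361), (-1.2361)·(0) - (-2)·(0)) ≈ (0.4721, -0.2918, 0).
  Let u = (0.4721, -0.2918, 0).
  ||u|| = √((0.4721)² + (-0.2918)² + (0)²) = √(0.3081) ≈ 0.555,  v_1 = u/||u|| ≈ (0.8507, -0.5257, 0) (||v_1|| = 1).

λ_1 = 9.2361,  λ_2 = 9,  λ_3 = 4.7639;  v_1 ≈ (0.8507, -0.5257, 0)


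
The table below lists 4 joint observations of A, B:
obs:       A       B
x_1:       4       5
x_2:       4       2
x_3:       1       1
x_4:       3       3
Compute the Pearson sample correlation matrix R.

Step 1 — column means:
  mean(A) = (4 + 4 + 1 + 3) / 4 = 12/4 = 3
  mean(B) = (5 + 2 + 1 + 3) / 4 = 11/4 = 2.75

Step 2 — sample variances and covariances s[i,j] = (1/(n-1)) · Σ_k (x_{k,i} - mean_i) · (x_{k,j} - mean_j), with n-1 = 3:
  s[A,A] = ((1)·(1) + (1)·(1) + (-2)·(-2) + (0)·(0)) / 3 = 6/3 = 2
  s[A,B] = ((1)·(2.25) + (1)·(-0.75) + (-2)·(-1.75) + (0)·(0.25)) / 3 = 5/3 = 1.6667
  s[B,B] = ((2.25)·(2.25) + (-0.75)·(-0.75) + (-1.75)·(-1.75) + (0.25)·(0.25)) / 3 = 8.75/3 = 2.9167
  Sample standard deviations s_i = √(s[i,i]):
  s(A) = √(2) = 1.4142
  s(B) = √(2.9167) = 1.7078

Step 3 — r_{ij} = s_{ij} / (s_i · s_j):
  r[A,A] = 1 (diagonal).
  r[A,B] = 1.6667 / (1.4142 · 1.7078) = 1.6667 / 2.4152 = 0.6901
  r[B,B] = 1 (diagonal).

R is symmetric with unit diagonal. Assembling:

R = [[1, 0.6901],
 [0.6901, 1]]


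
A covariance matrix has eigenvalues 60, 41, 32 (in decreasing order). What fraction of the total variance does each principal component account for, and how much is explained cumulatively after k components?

Step 1 — total variance = trace(Sigma) = Σ λ_i = 60 + 41 + 32 = 133.

Step 2 — fraction explained by component i = λ_i / Σ λ:
  PC1: 60/133 = 0.4511
  PC2: 41/133 = 0.3083
  PC3: 32/133 = 0.2406

Step 3 — cumulative fraction after k components = (λ_1 + ... + λ_k) / Σ λ:
  k = 1: 60/133 = 0.4511
  k = 2: (60 + 41)/133 = 101/133 = 0.7594
  k = 3: (60 + 41 + 32)/133 = 133/133 = 1

Summary (fraction, with percent):

explained: PC1 0.4511 (45.11%), PC2 0.3083 (30.83%), PC3 0.2406 (24.06%);  cumulative: 0.4511, 0.7594, 1


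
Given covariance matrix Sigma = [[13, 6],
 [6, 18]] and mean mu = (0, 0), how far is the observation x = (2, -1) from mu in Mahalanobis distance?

Step 1 — centre the observation: (x - mu) = (2, -1).

Step 2 — invert Sigma. det(Sigma) = 13·18 - (6)² = 198.
  Sigma^{-1} = (1/det) · [[d, -b], [-b, a]] = [[0.0909, -0.0303],
 [-0.0303, 0.0657]].

Step 3 — form the quadratic (x - mu)^T · Sigma^{-1} · (x - mu):
  Sigma^{-1} · (x - mu) = (0.2121, -0.1263).
  (x - mu)^T · [Sigma^{-1} · (x - mu)] = (2)·(0.2121) + (-1)·(-0.1263) = 0.5505.

Step 4 — take square root: d = √(0.5505) ≈ 0.742.

d(x, mu) = √(0.5505) ≈ 0.742


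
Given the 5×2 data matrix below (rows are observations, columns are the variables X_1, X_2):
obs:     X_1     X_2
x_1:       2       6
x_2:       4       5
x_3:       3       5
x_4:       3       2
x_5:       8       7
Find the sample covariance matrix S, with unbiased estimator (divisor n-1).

Step 1 — column means:
  mean(X_1) = (2 + 4 + 3 + 3 + 8) / 5 = 20/5 = 4
  mean(X_2) = (6 + 5 + 5 + 2 + 7) / 5 = 25/5 = 5

Step 2 — sample covariance S[i,j] = (1/(n-1)) · Σ_k (x_{k,i} - mean_i) · (x_{k,j} - mean_j), with n-1 = 4.
  S[X_1,X_1] = ((-2)·(-2) + (0)·(0) + (-1)·(-1) + (-1)·(-1) + (4)·(4)) / 4 = 22/4 = 5.5
  S[X_1,X_2] = ((-2)·(1) + (0)·(0) + (-1)·(0) + (-1)·(-3) + (4)·(2)) / 4 = 9/4 = 2.25
  S[X_2,X_2] = ((1)·(1) + (0)·(0) + (0)·(0) + (-3)·(-3) + (2)·(2)) / 4 = 14/4 = 3.5

S is symmetric (S[j,i] = S[i,j]). Assembling:

S = [[5.5, 2.25],
 [2.25, 3.5]]


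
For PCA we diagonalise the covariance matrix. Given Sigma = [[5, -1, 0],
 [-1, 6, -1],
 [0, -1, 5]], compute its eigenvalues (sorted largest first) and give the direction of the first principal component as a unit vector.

Step 1 — characteristic polynomial p(λ) = det(λI - Sigma) = λ³ - tr·λ² + c_1·λ - det, where tr = trace, c_1 = sum of the principal 2×2 minors, det = det(Sigma):
  tr = 5 + 6 + 5 = 16,
  c_1 = (5·6 - (-1)²) + (5·5 - (0)²) + (6·5 - (-1)²) = 29 + 25 + 29 = 83,
  det = 5·(6·5 - (-1)²) - (-1)·((-1)·5 - (-1)·(0)) + (0)·((-1)·(-1) - 6·(0)) = 5·(29) - (-1)·(-5) + (0)·(1) = 140.
  So p(λ) = λ³ - 16λ² + 83λ - 140.
Step 2 — look for an integer root (rational root theorem: any rational root is an integer divisor of 140). Testing λ = 4:
  p(4) = 64 - 256 + 332 - 140 = 0  ✓
  Dividing out (λ - 4): p(λ) = (λ - 4)(λ² - 12λ + 35).
Step 3 — remaining eigenvalues from the quadratic λ² - 12λ + 35 = 0:
  Δ = 12² - 4·35 = 144 - 140 = 4,  λ = (12 ± √4)/2 = (12 ± 2)/2 = 7 or 5.
  Sorted: λ_1 = 7,  λ_2 = 5,  λ_3 = 4  (check: sum = 16 = tr ✓).

Step 4 — unit eigenvector for λ_1 = 7: v spans the null space of (Sigma - λ_1 I), whose rows are
  r_1 = (-2, -1, 0),  r_2 = (-1, -1, -1),  r_3 = (0, -1, -2).
  v is orthogonal to every row, so take v ∝ r_1 × r_2 = ((-1)·(-1) - (0)·(-1), (0)·(-1) - (-2)·(-1), (-2)·(-1) - (-1)·(-1)) = (1, -2, 1).
  Let u = (1, -2, 1).
  ||u|| = √((1)² + (-2)² + (1)²) = √(6) ≈ 2.4495,  v_1 = u/||u|| ≈ (0.4082, -0.8165, 0.4082) (||v_1|| = 1).

λ_1 = 7,  λ_2 = 5,  λ_3 = 4;  v_1 ≈ (0.4082, -0.8165, 0.4082)


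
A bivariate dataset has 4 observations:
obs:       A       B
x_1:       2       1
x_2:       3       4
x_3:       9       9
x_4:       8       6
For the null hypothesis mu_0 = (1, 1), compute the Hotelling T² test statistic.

Step 1 — sample mean vector:
  mean(A) = (2 + 3 + 9 + 8) / 4 = 22/4 = 5.5
  mean(B) = (1 + 4 + 9 + 6) / 4 = 20/4 = 5
  x̄ = (5.5, 5),  deviation x̄ - mu_0 = (5.5, 5) - (1, 1) = (4.5, 4).

Step 2 — sample covariance matrix, S[i,j] = (1/(n-1)) · Σ_k (x_{k,i} - mean_i) · (x_{k,j} - mean_j), divisor n-1 = 3:
  S[A,A] = ((-3.5)·(-3.5) + (-2.5)·(-2.5) + (3.5)·(3.5) + (2.5)·(2.5)) / 3 = 37/3 = 12.3333
  S[A,B] = ((-3.5)·(-4) + (-2.5)·(-1) + (3.5)·(4) + (2.5)·(1)) / 3 = 33/3 = 11
  S[B,B] = ((-4)·(-4) + (-1)·(-1) + (4)·(4) + (1)·(1)) / 3 = 34/3 = 11.3333
  S = [[12.3333, 11],
 [11, 11.3333]].

Step 3 — invert S. det(S) = 12.3333·11.3333 - (11)² = 18.7778.
  S^{-1} = (1/det) · [[d, -b], [-b, a]] = [[0.6036, -0.5858],
 [-0.5858, 0.6568]].

Step 4 — quadratic form (x̄ - mu_0)^T · S^{-1} · (x̄ - mu_0):
  S^{-1} · (x̄ - mu_0) = (0.3728, -0.0089),
  (x̄ - mu_0)^T · [...] = (4.5)·(0.3728) + (4)·(-0.0089) = 1.642.

Step 5 — scale by n: T² = 4 · 1.642 = 6.568.

T² ≈ 6.568


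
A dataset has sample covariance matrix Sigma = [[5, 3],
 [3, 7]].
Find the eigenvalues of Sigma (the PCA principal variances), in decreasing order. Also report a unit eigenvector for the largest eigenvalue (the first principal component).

Step 1 — characteristic polynomial of 2×2 Sigma:
  det(Sigma - λI) = λ² - trace · λ + det = 0.
  trace = 5 + 7 = 12, det = 5·7 - (3)² = 26.
Step 2 — discriminant:
  Δ = trace² - 4·det = 144 - 104 = 40.
Step 3 — eigenvalues:
  λ = (trace ± √Δ)/2 = (12 ± 6.3246)/2,
  λ_1 = 9.1623,  λ_2 = 2.8377.

Step 4 — unit eigenvector for λ_1: solve (Sigma - λ_1 I)v = 0. First row:
  (5 - 9.1623)·v_x + (3)·v_y = 0, i.e. (-4.1623)·v_x + (3)·v_y = 0,
  so v ∝ (b, λ_1 - a) = (3, 4.1623) = u.
  ||u|| = √((3)² + (4.1623)²) = √(26.3246) ≈ 5.1307,
  v_1 = u/||u|| ≈ (0.5847, 0.8112) (||v_1|| = 1).

λ_1 = 9.1623,  λ_2 = 2.8377;  v_1 ≈ (0.5847, 0.8112)


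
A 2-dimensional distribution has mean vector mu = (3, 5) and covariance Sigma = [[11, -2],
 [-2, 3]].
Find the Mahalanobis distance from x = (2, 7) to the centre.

Step 1 — centre the observation: (x - mu) = (-1, 2).

Step 2 — invert Sigma. det(Sigma) = 11·3 - (-2)² = 29.
  Sigma^{-1} = (1/det) · [[d, -b], [-b, a]] = [[0.1034, 0.069],
 [0.069, 0.3793]].

Step 3 — form the quadratic (x - mu)^T · Sigma^{-1} · (x - mu):
  Sigma^{-1} · (x - mu) = (0.0345, 0.6897).
  (x - mu)^T · [Sigma^{-1} · (x - mu)] = (-1)·(0.0345) + (2)·(0.6897) = 1.3448.

Step 4 — take square root: d = √(1.3448) ≈ 1.1597.

d(x, mu) = √(1.3448) ≈ 1.1597


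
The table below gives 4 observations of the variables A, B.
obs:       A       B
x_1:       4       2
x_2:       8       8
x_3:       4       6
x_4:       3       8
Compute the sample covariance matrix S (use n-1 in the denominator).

Step 1 — column means:
  mean(A) = (4 + 8 + 4 + 3) / 4 = 19/4 = 4.75
  mean(B) = (2 + 8 + 6 + 8) / 4 = 24/4 = 6

Step 2 — sample covariance S[i,j] = (1/(n-1)) · Σ_k (x_{k,i} - mean_i) · (x_{k,j} - mean_j), with n-1 = 3.
  S[A,A] = ((-0.75)·(-0.75) + (3.25)·(3.25) + (-0.75)·(-0.75) + (-1.75)·(-1.75)) / 3 = 14.75/3 = 4.9167
  S[A,B] = ((-0.75)·(-4) + (3.25)·(2) + (-0.75)·(0) + (-1.75)·(2)) / 3 = 6/3 = 2
  S[B,B] = ((-4)·(-4) + (2)·(2) + (0)·(0) + (2)·(2)) / 3 = 24/3 = 8

S is symmetric (S[j,i] = S[i,j]). Assembling:

S = [[4.9167, 2],
 [2, 8]]


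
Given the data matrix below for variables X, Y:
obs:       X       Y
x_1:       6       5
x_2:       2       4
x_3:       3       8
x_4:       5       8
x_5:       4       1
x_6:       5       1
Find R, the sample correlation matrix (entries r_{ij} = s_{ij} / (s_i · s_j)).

Step 1 — column means:
  mean(X) = (6 + 2 + 3 + 5 + 4 + 5) / 6 = 25/6 = 4.1667
  mean(Y) = (5 + 4 + 8 + 8 + 1 + 1) / 6 = 27/6 = 4.5

Step 2 — sample variances and covariances s[i,j] = (1/(n-1)) · Σ_k (x_{k,i} - mean_i) · (x_{k,j} - mean_j), with n-1 = 5:
  s[X,X] = ((1.8333)·(1.8333) + (-2.1667)·(-2.1667) + (-1.1667)·(-1.1667) + (0.8333)·(0.8333) + (-0.1667)·(-0.1667) + (0.8333)·(0.8333)) / 5 = 10.8333/5 = 2.1667
  s[X,Y] = ((1.8333)·(0.5) + (-2.1667)·(-0.5) + (-1.1667)·(3.5) + (0.8333)·(3.5) + (-0.1667)·(-3.5) + (0.8333)·(-3.5)) / 5 = -1.5/5 = -0.3
  s[Y,Y] = ((0.5)·(0.5) + (-0.5)·(-0.5) + (3.5)·(3.5) + (3.5)·(3.5) + (-3.5)·(-3.5) + (-3.5)·(-3.5)) / 5 = 49.5/5 = 9.9
  Sample standard deviations s_i = √(s[i,i]):
  s(X) = √(2.1667) = 1.472
  s(Y) = √(9.9) = 3.1464

Step 3 — r_{ij} = s_{ij} / (s_i · s_j):
  r[X,X] = 1 (diagonal).
  r[X,Y] = -0.3 / (1.472 · 3.1464) = -0.3 / 4.6314 = -0.0648
  r[Y,Y] = 1 (diagonal).

R is symmetric with unit diagonal. Assembling:

R = [[1, -0.0648],
 [-0.0648, 1]]
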